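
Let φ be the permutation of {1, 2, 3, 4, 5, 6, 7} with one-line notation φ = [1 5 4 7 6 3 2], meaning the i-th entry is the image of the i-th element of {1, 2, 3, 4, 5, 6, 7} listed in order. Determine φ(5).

5 is element number 5 of the domain, and entry number 5 of the one-line form is 6, so φ(5) = 6.

6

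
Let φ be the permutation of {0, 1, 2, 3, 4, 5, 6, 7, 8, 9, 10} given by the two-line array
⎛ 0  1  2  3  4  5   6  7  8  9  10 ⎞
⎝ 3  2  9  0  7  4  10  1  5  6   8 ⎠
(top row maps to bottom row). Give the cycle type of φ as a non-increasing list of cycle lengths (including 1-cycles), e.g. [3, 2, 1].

[9, 2]

The disjoint cycles are (0, 3)(1, 2, 9, 6, 10, 8, 5, 4, 7), with lengths 9, 2 in non-increasing order.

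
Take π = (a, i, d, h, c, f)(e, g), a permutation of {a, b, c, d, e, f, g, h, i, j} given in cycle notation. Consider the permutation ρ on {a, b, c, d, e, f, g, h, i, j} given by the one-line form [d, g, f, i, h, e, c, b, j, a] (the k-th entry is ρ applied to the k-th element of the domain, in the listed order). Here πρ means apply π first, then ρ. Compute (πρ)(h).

f

(πρ)(h) = ρ(π(h)). π(h) = c, then ρ(c) = f. So (πρ)(h) = f.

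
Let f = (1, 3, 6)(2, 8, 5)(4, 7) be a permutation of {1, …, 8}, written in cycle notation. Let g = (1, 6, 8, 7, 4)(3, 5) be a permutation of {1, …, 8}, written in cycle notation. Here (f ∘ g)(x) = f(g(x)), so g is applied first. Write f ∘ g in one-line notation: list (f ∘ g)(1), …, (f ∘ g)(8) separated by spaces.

1 8 2 3 6 5 7 4

(f ∘ g)(x) = f(g(x)). Computing each image: f(g(1)) = f(6) = 1, f(g(2)) = f(2) = 8, f(g(3)) = f(5) = 2, f(g(4)) = f(1) = 3, f(g(5)) = f(3) = 6, f(g(6)) = f(8) = 5, f(g(7)) = f(4) = 7, f(g(8)) = f(7) = 4.
Hence f ∘ g = [1 8 2 3 6 5 7 4].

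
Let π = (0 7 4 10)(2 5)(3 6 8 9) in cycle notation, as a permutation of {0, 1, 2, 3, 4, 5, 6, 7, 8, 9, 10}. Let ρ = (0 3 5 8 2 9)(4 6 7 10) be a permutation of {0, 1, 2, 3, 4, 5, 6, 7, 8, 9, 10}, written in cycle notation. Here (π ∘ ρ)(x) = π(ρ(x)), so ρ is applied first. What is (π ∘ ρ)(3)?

2

First apply ρ: ρ(3) = 5, then π(5) = 2. Thus (π ∘ ρ)(3) = 2.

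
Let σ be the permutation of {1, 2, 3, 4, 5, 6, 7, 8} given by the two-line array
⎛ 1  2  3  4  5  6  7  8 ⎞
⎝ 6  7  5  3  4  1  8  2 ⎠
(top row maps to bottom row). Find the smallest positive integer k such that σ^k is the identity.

6

Decomposing into disjoint cycles gives cycle lengths 3, 3, 2.
The order of σ is the least common multiple of its cycle lengths: lcm(3, 3, 2) = 6.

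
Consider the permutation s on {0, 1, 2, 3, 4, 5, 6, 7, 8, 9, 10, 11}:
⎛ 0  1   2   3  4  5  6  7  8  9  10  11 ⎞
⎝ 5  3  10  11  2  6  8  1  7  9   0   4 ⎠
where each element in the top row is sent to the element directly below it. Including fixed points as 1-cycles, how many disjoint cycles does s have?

2

The cycle decomposition is (0, 5, 6, 8, 7, 1, 3, 11, 4, 2, 10)(9), which has 2 cycles (counting 1-cycles).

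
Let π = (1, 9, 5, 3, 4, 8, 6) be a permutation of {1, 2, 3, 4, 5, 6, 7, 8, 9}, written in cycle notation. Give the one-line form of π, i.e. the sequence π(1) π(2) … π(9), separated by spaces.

Each element maps to the next entry in its cycle (wrapping to the front): 1↦9, 2↦2, 3↦4, 4↦8, 5↦3, 6↦1, 7↦7, 8↦6, 9↦5.
So the one-line form is 9 2 4 8 3 1 7 6 5.

9 2 4 8 3 1 7 6 5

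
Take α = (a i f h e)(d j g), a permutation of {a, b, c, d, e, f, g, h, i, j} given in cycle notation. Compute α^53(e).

e lies in the 5-cycle (a i f h e).
On a 5-cycle, α^5 is the identity, so α^53 = α^3 there (53 ≡ 3 mod 5).
Stepping 3 places around the cycle: e → a → i → f.

f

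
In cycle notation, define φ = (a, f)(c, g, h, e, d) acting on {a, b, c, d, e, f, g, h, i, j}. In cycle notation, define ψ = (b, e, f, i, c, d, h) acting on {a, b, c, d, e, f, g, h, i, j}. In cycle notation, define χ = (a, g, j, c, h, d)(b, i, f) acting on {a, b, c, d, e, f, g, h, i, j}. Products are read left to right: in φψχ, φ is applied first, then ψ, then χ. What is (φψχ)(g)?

i

Apply the permutations in order: φ(g) = h, then ψ(h) = b, then χ(b) = i. So (φψχ)(g) = i.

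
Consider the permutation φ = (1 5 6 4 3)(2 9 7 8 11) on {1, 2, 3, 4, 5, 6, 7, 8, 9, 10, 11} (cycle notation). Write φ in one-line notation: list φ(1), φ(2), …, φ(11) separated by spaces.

5 9 1 3 6 4 8 11 7 10 2

Each element maps to the next entry in its cycle (wrapping to the front): 1→5, 2→9, 3→1, 4→3, 5→6, 6→4, 7→8, 8→11, 9→7, 10→10, 11→2.
Listing these in domain order gives 5 9 1 3 6 4 8 11 7 10 2.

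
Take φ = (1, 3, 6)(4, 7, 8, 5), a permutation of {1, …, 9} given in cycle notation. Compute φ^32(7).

7 lies in the 4-cycle (4, 7, 8, 5).
Powers repeat with period 4 on this cycle, and 32 mod 4 = 0, so φ^32(7) = φ^0(7).
So φ^32(7) = 7.

7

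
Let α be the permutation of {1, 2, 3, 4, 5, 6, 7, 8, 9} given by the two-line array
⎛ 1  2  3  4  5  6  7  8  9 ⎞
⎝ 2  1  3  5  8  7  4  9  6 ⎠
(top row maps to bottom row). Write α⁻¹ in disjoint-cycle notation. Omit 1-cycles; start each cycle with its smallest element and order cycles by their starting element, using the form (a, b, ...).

The cycle decomposition of α is (1, 2)(4, 5, 8, 9, 6, 7).
Reversing each cycle (and rotating so the smallest element leads) gives α⁻¹ = (1, 2)(4, 7, 6, 9, 8, 5).

(1, 2)(4, 7, 6, 9, 8, 5)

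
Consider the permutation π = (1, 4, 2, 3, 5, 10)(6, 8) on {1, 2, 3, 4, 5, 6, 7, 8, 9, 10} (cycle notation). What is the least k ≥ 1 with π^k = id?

The cycle type of π is (6, 2, 1, 1).
The order is lcm(6, 2) = 6.

6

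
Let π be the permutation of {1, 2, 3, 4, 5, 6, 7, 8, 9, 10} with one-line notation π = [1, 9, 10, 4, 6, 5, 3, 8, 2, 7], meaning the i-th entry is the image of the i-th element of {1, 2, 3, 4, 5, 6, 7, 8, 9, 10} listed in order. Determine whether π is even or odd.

In disjoint-cycle form the cycle lengths are 3, 2, 2, 1, 1, 1.
A cycle is odd iff its length is even; π has 2 even-length cycles, so sgn(π) = (−1)^2 and π is even.

even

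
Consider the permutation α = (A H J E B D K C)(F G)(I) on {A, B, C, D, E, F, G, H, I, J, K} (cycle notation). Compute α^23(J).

H

J lies in the 8-cycle (A H J E B D K C).
Powers repeat with period 8 on this cycle, and 23 mod 8 = 7, so α^23(J) = α^7(J).
Advancing 7 steps from J: J → E → B → D → K → C → A → H.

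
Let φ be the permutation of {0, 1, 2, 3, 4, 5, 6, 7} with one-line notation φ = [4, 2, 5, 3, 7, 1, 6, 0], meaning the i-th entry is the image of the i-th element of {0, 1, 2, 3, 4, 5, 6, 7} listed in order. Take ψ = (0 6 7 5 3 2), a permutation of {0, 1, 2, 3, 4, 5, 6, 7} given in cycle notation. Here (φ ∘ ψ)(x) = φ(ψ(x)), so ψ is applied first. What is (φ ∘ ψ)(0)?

(φ ∘ ψ)(0) = φ(ψ(0)). ψ(0) = 6, then φ(6) = 6. So (φ ∘ ψ)(0) = 6.

6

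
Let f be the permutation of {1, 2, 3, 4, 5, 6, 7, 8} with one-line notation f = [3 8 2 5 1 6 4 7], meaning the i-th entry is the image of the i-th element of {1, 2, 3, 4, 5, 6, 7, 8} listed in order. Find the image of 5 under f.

5 is element number 5 of the domain, and entry number 5 of the one-line form is 1, so f(5) = 1.

1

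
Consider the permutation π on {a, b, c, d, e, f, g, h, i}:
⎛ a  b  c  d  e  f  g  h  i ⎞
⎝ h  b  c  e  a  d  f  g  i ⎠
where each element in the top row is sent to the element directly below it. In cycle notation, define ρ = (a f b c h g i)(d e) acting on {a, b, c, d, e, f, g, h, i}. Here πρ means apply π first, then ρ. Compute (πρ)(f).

π(f) = d, then ρ(d) = e; composing gives (πρ)(f) = e.

e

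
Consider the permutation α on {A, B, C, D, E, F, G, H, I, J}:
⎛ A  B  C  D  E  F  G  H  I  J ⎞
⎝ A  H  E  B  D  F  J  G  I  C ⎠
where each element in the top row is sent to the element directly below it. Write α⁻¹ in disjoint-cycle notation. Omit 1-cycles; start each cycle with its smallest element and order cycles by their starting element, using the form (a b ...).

(B D E C J G H)

First write α in disjoint cycles: (B H G J C E D).
Reversing each cycle (and rotating so the smallest element leads) gives α⁻¹ = (B D E C J G H).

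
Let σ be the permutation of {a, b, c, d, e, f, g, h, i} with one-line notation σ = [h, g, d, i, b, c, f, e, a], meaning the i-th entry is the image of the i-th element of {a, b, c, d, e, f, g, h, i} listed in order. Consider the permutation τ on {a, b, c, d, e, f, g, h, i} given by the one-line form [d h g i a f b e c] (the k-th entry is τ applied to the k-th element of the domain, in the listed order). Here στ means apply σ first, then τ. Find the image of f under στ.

(στ)(f) = τ(σ(f)). σ(f) = c, then τ(c) = g. So (στ)(f) = g.

g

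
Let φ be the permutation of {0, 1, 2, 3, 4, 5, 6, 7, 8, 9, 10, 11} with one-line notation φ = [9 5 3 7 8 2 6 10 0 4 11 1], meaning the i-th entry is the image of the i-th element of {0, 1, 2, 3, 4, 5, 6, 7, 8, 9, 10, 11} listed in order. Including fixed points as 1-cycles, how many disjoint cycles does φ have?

The cycle decomposition is (0 9 4 8)(1 5 2 3 7 10 11)(6), which has 3 cycles (counting 1-cycles).

3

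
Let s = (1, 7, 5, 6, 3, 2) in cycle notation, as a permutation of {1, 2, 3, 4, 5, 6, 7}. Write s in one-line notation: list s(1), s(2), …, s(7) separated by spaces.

7 1 2 4 6 3 5

Reading each image from the cycles: 1↦7, 2↦1, 3↦2, 4↦4, 5↦6, 6↦3, 7↦5.
Listing these in domain order gives 7 1 2 4 6 3 5.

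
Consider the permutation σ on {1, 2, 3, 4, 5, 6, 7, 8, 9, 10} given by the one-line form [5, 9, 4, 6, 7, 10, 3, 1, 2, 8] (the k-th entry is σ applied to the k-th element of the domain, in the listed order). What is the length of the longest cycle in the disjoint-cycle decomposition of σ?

8

Decomposing into disjoint cycles gives (1 5 7 3 4 6 10 8)(2 9); the longest has length 8.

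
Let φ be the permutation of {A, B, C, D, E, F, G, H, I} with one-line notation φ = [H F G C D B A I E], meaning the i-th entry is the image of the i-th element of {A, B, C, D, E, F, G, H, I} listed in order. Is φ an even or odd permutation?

odd

In disjoint-cycle form the cycle lengths are 7, 2.
A cycle of length ℓ contributes ℓ−1 transpositions, so φ is a product of 6 + 1 = 7 transpositions — odd.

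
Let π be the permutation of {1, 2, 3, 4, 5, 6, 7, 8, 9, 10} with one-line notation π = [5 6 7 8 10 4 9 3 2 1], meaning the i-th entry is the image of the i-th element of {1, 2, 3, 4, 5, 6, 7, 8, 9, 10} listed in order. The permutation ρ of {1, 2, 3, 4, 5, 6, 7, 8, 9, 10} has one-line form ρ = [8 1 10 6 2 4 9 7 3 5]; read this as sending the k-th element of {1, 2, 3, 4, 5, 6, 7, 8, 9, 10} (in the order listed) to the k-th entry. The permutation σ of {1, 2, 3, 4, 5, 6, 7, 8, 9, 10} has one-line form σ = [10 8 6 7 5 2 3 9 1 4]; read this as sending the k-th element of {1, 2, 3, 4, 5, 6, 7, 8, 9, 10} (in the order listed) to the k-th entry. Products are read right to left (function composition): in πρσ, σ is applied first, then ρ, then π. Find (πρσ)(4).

2

Chase 4: σ(4) = 7; ρ(7) = 9; π(9) = 2. Hence (πρσ)(4) = 2.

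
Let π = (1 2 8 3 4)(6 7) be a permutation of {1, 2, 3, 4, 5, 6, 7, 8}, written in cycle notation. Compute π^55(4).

4 lies in the 5-cycle (1 2 8 3 4).
Since the cycle has length 5, π^55 acts on it the same as π^0 (55 mod 5 = 0).
So π^55(4) = 4.

4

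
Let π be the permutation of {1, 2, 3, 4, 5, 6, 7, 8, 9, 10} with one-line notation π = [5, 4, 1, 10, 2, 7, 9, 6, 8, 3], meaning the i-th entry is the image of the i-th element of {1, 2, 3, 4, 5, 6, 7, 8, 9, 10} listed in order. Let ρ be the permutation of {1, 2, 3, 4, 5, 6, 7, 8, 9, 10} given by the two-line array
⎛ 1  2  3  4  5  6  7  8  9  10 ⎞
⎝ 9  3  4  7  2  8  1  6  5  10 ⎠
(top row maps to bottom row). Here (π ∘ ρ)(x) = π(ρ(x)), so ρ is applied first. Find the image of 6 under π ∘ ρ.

First apply ρ: ρ(6) = 8, then π(8) = 6. Thus (π ∘ ρ)(6) = 6.

6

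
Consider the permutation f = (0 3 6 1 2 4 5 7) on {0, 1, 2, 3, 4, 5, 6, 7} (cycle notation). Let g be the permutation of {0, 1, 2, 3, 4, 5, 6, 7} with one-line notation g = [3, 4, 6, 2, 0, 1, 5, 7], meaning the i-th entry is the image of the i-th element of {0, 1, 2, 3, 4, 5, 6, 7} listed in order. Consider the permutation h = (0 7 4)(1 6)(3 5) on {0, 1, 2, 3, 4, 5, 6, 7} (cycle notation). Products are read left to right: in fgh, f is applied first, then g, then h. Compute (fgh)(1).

1

Apply the permutations in order: f(1) = 2, then g(2) = 6, then h(6) = 1. So (fgh)(1) = 1.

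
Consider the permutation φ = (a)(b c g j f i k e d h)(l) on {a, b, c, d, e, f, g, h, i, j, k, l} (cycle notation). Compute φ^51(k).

e

k lies in the 10-cycle (b c g j f i k e d h).
Powers repeat with period 10 on this cycle, and 51 mod 10 = 1, so φ^51(k) = φ^1(k).
Stepping 1 place around the cycle: k → e.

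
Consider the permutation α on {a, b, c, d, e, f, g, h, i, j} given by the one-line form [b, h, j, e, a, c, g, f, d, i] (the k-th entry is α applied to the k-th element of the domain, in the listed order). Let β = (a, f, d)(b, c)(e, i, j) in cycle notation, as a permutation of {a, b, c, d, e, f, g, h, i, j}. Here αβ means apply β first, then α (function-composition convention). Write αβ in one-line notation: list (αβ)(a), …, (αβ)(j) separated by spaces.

c j h b d e g f i a

(αβ)(x) = α(β(x)). Computing each image: α(β(a)) = α(f) = c, α(β(b)) = α(c) = j, α(β(c)) = α(b) = h, α(β(d)) = α(a) = b, α(β(e)) = α(i) = d, α(β(f)) = α(d) = e, α(β(g)) = α(g) = g, α(β(h)) = α(h) = f, α(β(i)) = α(j) = i, α(β(j)) = α(e) = a.
Hence αβ = [c j h b d e g f i a].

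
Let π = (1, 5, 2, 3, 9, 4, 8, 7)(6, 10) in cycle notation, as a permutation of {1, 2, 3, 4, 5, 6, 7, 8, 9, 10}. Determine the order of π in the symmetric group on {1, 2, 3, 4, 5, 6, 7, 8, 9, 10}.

8

The cycle type of π is (8, 2).
Since disjoint cycles commute, ord(π) = lcm(8, 2) = 8.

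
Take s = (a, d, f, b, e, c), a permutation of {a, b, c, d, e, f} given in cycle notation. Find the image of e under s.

c

In the cycle (a, d, f, b, e, c), e is followed by c, so s(e) = c.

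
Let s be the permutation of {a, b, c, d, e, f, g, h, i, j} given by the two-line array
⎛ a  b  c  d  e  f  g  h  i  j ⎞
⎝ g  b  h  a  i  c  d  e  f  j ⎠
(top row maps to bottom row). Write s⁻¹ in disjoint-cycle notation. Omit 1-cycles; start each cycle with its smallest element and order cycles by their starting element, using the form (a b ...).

(a d g)(c f i e h)

The cycle decomposition of s is (a g d)(c h e i f).
The inverse reverses every cycle; in canonical form, s⁻¹ = (a d g)(c f i e h).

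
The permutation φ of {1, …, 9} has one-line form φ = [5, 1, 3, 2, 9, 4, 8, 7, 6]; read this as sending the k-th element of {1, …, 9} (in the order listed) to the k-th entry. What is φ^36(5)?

5

Tracing 5 → 9 → … returns to 5 after 6 steps, so 5 lies in a 6-cycle (1 5 9 6 4 2).
Powers repeat with period 6 on this cycle, and 36 mod 6 = 0, so φ^36(5) = φ^0(5).
So φ^36(5) = 5.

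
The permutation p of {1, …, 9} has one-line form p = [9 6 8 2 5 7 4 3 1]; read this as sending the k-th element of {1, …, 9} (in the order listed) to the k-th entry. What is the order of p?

4

Writing p as disjoint cycles, the cycle lengths are 4, 2, 2, 1.
The order of p is the least common multiple of its cycle lengths: lcm(4, 2, 2) = 4.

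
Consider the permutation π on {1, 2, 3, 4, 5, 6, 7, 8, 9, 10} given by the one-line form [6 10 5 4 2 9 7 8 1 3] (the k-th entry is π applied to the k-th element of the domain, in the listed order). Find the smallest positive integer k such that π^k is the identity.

Writing π as disjoint cycles, the cycle lengths are 4, 3, 1, 1, 1.
The order of π is the least common multiple of its cycle lengths: lcm(4, 3) = 12.

12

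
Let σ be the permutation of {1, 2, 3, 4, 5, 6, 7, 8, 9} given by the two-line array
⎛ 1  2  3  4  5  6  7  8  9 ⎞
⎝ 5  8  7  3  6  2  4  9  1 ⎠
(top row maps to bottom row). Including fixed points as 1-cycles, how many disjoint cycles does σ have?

The cycle decomposition is (1 5 6 2 8 9)(3 7 4), which has 2 cycles (counting 1-cycles).

2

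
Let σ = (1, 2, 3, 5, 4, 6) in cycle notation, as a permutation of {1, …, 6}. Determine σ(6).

Within (1, 2, 3, 5, 4, 6), 6 ↦ 1.

1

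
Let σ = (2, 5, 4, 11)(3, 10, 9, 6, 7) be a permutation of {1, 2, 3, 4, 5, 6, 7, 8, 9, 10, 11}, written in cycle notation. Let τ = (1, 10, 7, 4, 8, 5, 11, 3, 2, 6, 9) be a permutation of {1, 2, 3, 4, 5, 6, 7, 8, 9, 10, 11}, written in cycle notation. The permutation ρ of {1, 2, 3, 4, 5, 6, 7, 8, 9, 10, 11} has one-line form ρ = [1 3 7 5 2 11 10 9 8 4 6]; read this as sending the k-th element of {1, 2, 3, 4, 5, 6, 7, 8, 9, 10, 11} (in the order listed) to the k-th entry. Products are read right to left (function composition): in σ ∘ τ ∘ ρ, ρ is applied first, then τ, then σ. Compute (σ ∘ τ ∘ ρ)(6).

10

Chase 6: ρ(6) = 11; τ(11) = 3; σ(3) = 10. Hence (σ ∘ τ ∘ ρ)(6) = 10.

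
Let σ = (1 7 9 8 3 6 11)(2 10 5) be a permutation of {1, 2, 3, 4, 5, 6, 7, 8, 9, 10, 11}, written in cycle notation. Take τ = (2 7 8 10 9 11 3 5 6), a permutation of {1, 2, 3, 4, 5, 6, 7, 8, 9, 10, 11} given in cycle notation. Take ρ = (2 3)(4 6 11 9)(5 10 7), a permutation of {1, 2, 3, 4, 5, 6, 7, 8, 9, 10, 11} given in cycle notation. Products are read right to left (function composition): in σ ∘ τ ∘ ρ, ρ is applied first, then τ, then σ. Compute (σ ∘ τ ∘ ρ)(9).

4

Chase 9: ρ(9) = 4; τ(4) = 4; σ(4) = 4. Hence (σ ∘ τ ∘ ρ)(9) = 4.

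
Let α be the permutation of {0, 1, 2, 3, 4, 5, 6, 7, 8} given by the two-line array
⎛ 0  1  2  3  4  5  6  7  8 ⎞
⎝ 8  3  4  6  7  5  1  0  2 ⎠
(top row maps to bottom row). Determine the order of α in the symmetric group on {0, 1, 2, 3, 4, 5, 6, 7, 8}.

15

Writing α as disjoint cycles, the cycle lengths are 5, 3, 1.
The order is lcm(5, 3) = 15.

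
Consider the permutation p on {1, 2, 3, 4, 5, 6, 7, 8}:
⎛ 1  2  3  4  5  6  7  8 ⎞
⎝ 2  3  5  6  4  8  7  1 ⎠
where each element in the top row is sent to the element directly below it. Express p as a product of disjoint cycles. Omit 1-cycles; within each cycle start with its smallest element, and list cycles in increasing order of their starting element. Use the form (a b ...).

(1 2 3 5 4 6 8)

From 1: 1 → 2 → 3 → 5 → 4 → 6 → 8 → 1, closing the cycle (1 2 3 5 4 6 8).
Repeating from the next unused element and collecting all non-trivial cycles gives (1 2 3 5 4 6 8).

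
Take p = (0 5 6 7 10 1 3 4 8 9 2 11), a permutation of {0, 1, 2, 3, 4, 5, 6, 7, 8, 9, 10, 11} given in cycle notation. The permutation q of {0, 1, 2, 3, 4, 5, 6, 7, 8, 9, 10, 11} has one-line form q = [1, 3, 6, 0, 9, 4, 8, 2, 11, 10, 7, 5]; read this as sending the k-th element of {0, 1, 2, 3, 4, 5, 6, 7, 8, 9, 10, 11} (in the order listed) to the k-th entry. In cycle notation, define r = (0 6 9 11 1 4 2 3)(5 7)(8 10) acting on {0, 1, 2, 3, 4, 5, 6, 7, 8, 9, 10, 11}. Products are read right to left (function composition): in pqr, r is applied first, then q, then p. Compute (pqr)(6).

1

(pqr)(6) = p(q(r(6))). r(6) = 9, then q(9) = 10, then p(10) = 1, so the result is 1.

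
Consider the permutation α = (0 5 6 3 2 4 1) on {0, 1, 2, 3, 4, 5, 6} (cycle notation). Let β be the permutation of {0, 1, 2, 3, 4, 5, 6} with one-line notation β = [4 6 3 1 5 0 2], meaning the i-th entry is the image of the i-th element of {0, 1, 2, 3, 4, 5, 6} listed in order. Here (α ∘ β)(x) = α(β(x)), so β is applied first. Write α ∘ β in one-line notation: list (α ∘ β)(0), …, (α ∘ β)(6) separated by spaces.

Chase each element through β then α: 0 → 4 → 1; 1 → 6 → 3; 2 → 3 → 2; 3 → 1 → 0; 4 → 5 → 6; 5 → 0 → 5; 6 → 2 → 4.
Collecting the images, α ∘ β = [1 3 2 0 6 5 4].

1 3 2 0 6 5 4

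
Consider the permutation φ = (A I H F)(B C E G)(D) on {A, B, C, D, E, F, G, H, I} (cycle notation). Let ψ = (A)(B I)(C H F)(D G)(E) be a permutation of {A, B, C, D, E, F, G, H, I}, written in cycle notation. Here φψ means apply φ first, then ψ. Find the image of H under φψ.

C

(φψ)(H) = ψ(φ(H)). φ(H) = F, then ψ(F) = C. So (φψ)(H) = C.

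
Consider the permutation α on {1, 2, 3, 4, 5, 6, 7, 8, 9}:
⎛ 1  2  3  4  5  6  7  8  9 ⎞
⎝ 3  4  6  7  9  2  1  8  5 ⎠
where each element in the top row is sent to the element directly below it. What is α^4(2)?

Tracing 2 → 4 → … returns to 2 after 6 steps, so 2 lies in a 6-cycle (1 3 6 2 4 7).
Stepping 4 places around the cycle: 2 → 4 → 7 → 1 → 3.

3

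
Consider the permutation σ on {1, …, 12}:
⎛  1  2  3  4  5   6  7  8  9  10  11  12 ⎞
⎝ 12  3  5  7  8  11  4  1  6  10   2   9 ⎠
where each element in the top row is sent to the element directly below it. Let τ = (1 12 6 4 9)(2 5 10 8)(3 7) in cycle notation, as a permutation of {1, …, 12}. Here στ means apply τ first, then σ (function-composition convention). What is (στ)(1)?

First apply τ: τ(1) = 12, then σ(12) = 9. Thus (στ)(1) = 9.

9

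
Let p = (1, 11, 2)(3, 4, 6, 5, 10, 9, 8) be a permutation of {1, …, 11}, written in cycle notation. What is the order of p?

The cycle type of p is (7, 3, 1).
The order of p is the least common multiple of its cycle lengths: lcm(7, 3) = 21.

21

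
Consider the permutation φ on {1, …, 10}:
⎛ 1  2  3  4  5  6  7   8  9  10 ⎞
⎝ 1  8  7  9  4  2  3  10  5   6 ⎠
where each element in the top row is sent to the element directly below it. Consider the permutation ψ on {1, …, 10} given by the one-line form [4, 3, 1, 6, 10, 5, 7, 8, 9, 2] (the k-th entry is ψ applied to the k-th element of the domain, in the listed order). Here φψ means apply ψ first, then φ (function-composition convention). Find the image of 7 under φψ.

ψ(7) = 7, then φ(7) = 3; composing gives (φψ)(7) = 3.

3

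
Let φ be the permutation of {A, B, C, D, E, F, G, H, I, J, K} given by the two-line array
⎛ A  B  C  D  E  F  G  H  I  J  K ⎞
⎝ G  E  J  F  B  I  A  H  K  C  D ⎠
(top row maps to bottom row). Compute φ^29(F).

Tracing F → I → … returns to F after 4 steps, so F lies in a 4-cycle (D F I K).
Since the cycle has length 4, φ^29 acts on it the same as φ^1 (29 mod 4 = 1).
Stepping 1 place around the cycle: F → I.

I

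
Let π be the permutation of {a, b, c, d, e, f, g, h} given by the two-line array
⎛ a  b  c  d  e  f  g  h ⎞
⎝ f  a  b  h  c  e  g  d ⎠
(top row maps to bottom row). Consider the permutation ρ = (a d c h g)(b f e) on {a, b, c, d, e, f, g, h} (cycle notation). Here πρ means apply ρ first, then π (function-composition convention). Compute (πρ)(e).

a

First apply ρ: ρ(e) = b, then π(b) = a. Thus (πρ)(e) = a.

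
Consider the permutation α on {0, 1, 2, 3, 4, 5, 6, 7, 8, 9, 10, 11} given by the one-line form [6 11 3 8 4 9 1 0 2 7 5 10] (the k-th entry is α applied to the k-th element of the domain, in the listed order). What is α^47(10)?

Tracing 10 → 5 → … returns to 10 after 8 steps, so 10 lies in an 8-cycle (0, 6, 1, 11, 10, 5, 9, 7).
Powers repeat with period 8 on this cycle, and 47 mod 8 = 7, so α^47(10) = α^7(10).
Stepping 7 places around the cycle: 10 → 5 → 9 → 7 → 0 → 6 → 1 → 11.

11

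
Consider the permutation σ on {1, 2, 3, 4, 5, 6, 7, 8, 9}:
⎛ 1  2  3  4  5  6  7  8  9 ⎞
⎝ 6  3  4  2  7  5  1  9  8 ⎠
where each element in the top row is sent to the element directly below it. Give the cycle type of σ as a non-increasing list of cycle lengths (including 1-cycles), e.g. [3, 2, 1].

The disjoint cycles are (1 6 5 7)(2 3 4)(8 9), with lengths 4, 3, 2 in non-increasing order.

[4, 3, 2]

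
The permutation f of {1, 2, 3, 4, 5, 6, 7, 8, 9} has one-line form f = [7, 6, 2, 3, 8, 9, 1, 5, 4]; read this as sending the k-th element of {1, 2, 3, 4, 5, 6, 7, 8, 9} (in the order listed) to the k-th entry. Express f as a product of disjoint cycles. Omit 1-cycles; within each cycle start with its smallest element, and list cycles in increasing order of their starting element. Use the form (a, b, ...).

(1, 7)(2, 6, 9, 4, 3)(5, 8)

Iterating f from 1 gives 1 → 7 → 1; that is the 2-cycle (1, 7).
Continuing from each remaining unvisited element yields (1, 7)(2, 6, 9, 4, 3)(5, 8).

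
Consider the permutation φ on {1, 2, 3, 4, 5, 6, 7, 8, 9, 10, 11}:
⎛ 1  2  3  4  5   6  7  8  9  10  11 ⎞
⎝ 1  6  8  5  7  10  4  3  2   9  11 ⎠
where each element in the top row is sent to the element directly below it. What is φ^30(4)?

Tracing 4 → 5 → … returns to 4 after 3 steps, so 4 lies in a 3-cycle (4 5 7).
Powers repeat with period 3 on this cycle, and 30 mod 3 = 0, so φ^30(4) = φ^0(4).
So φ^30(4) = 4.

4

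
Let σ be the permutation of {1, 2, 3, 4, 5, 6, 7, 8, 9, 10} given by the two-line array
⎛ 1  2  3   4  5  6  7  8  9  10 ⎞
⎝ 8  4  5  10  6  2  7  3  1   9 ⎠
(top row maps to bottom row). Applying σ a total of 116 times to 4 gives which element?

2

Tracing 4 → 10 → … returns to 4 after 9 steps, so 4 lies in a 9-cycle (1 8 3 5 6 2 4 10 9).
On a 9-cycle, σ^9 is the identity, so σ^116 = σ^8 there (116 ≡ 8 mod 9).
Stepping 8 places around the cycle: 4 → 10 → 9 → 1 → 8 → 3 → 5 → 6 → 2.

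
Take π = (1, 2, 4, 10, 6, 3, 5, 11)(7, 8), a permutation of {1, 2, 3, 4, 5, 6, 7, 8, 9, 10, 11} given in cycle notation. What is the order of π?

The cycle type of π is (8, 2, 1).
The order is lcm(8, 2) = 8.

8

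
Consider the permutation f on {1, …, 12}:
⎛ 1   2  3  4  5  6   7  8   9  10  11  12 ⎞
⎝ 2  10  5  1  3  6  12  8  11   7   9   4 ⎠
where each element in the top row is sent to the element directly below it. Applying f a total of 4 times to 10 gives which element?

Tracing 10 → 7 → … returns to 10 after 6 steps, so 10 lies in a 6-cycle (1, 2, 10, 7, 12, 4).
Advancing 4 steps from 10: 10 → 7 → 12 → 4 → 1.

1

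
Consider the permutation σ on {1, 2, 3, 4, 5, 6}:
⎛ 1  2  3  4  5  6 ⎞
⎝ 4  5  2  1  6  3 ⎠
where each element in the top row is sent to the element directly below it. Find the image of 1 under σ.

The entry below 1 in the array is 4, so σ(1) = 4.

4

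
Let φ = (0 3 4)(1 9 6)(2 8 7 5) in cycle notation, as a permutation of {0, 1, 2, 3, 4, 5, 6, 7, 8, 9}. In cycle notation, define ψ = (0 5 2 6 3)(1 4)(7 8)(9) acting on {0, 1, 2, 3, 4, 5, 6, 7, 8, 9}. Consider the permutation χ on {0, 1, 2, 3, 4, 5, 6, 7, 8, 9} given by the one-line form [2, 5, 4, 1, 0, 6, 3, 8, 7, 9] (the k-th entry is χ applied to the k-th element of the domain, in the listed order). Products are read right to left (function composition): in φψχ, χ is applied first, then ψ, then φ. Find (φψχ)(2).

9

Chase 2: χ(2) = 4; ψ(4) = 1; φ(1) = 9. Hence (φψχ)(2) = 9.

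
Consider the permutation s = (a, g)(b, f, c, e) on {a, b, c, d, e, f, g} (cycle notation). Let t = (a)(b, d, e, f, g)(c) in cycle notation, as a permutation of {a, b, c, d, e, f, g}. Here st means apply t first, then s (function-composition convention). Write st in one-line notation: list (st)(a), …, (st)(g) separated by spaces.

g d e b c a f

For each element, apply t then s: a → a → g; b → d → d; c → c → e; d → e → b; e → f → c; f → g → a; g → b → f.
So st in one-line form is g d e b c a f.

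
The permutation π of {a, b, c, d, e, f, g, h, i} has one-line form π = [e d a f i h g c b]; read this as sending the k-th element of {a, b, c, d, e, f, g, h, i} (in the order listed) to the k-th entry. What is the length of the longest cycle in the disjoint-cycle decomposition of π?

Decomposing into disjoint cycles gives (a e i b d f h c); the longest has length 8.

8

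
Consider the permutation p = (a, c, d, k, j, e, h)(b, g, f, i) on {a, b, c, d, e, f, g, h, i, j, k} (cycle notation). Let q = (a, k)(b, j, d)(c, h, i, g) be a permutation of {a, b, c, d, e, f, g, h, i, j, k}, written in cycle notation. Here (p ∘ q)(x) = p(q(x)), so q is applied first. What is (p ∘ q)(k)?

(p ∘ q)(k) = p(q(k)). q(k) = a, then p(a) = c. So (p ∘ q)(k) = c.

c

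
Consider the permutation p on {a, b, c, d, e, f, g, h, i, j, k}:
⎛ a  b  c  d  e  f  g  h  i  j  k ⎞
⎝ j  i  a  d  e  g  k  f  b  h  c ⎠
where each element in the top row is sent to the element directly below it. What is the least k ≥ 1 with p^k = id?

14

Decomposing into disjoint cycles gives cycle lengths 7, 2, 1, 1.
The order is lcm(7, 2) = 14.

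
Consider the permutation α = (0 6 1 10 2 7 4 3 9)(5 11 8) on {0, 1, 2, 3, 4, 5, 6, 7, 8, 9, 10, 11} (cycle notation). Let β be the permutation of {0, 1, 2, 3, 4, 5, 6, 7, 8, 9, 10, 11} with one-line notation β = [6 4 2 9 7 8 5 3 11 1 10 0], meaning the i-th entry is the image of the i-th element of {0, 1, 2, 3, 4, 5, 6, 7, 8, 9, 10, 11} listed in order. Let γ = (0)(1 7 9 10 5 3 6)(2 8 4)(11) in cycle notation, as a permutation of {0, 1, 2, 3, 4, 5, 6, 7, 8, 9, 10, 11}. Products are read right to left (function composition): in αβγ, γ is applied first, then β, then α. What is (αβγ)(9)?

Chase 9: γ(9) = 10; β(10) = 10; α(10) = 2. Hence (αβγ)(9) = 2.

2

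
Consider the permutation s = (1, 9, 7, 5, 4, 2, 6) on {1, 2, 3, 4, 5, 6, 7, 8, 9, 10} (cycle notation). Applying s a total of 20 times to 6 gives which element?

2

6 lies in the 7-cycle (1, 9, 7, 5, 4, 2, 6).
Powers repeat with period 7 on this cycle, and 20 mod 7 = 6, so s^20(6) = s^6(6).
Stepping 6 places around the cycle: 6 → 1 → 9 → 7 → 5 → 4 → 2.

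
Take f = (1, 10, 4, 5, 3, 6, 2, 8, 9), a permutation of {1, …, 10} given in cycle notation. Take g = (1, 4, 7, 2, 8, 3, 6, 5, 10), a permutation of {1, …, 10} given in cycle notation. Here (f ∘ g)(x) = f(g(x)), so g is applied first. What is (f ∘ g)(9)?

1

First apply g: g(9) = 9, then f(9) = 1. Thus (f ∘ g)(9) = 1.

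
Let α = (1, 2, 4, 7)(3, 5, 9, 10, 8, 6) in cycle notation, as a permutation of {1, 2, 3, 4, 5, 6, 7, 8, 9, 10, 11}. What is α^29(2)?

4

2 lies in the 4-cycle (1, 2, 4, 7).
Since the cycle has length 4, α^29 acts on it the same as α^1 (29 mod 4 = 1).
Stepping 1 place around the cycle: 2 → 4.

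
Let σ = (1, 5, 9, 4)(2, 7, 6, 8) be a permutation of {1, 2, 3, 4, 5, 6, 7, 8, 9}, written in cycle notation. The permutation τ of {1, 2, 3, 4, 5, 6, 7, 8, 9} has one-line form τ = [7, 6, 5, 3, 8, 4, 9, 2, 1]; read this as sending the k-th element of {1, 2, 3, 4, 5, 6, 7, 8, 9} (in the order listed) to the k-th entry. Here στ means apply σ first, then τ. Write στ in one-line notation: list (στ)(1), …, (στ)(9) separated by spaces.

8 9 5 7 1 2 4 6 3

Chase each element through σ then τ: 1 → 5 → 8; 2 → 7 → 9; 3 → 3 → 5; 4 → 1 → 7; 5 → 9 → 1; 6 → 8 → 2; 7 → 6 → 4; 8 → 2 → 6; 9 → 4 → 3.
So στ in one-line form is 8 9 5 7 1 2 4 6 3.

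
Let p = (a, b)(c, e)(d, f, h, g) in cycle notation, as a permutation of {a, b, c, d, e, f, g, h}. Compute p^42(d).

h

d lies in the 4-cycle (d, f, h, g).
On a 4-cycle, p^4 is the identity, so p^42 = p^2 there (42 ≡ 2 mod 4).
Stepping 2 places around the cycle: d → f → h.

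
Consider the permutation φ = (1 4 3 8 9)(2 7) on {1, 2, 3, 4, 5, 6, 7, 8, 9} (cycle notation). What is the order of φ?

The cycle type of φ is (5, 2, 1, 1).
The order of φ is the least common multiple of its cycle lengths: lcm(5, 2) = 10.

10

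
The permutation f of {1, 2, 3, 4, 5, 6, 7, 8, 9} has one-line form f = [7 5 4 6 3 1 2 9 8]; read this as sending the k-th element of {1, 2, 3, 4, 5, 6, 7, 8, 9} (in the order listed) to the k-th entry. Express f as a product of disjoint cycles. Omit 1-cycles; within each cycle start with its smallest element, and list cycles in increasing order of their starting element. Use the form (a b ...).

Iterating f from 1 gives 1 → 7 → 2 → 5 → 3 → 4 → 6 → 1; that is the 7-cycle (1 7 2 5 3 4 6).
Continuing from each remaining unvisited element yields (1 7 2 5 3 4 6)(8 9).

(1 7 2 5 3 4 6)(8 9)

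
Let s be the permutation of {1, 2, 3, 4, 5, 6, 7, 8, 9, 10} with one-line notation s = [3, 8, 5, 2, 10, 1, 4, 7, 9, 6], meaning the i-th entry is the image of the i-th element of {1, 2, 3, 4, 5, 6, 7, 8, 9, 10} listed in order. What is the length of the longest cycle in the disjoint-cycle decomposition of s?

5

Decomposing into disjoint cycles gives (1, 3, 5, 10, 6)(2, 8, 7, 4); the longest has length 5.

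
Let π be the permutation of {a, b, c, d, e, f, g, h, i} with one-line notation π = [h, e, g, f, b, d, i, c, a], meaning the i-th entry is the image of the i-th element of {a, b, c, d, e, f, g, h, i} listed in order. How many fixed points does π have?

No element satisfies π(x) = x, so there are 0 fixed points.

0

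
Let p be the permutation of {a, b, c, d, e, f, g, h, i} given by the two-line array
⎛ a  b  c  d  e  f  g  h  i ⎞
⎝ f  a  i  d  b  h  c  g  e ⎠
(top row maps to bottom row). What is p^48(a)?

a

Tracing a → f → … returns to a after 8 steps, so a lies in an 8-cycle (a f h g c i e b).
Since the cycle has length 8, p^48 acts on it the same as p^0 (48 mod 8 = 0).
So p^48(a) = a.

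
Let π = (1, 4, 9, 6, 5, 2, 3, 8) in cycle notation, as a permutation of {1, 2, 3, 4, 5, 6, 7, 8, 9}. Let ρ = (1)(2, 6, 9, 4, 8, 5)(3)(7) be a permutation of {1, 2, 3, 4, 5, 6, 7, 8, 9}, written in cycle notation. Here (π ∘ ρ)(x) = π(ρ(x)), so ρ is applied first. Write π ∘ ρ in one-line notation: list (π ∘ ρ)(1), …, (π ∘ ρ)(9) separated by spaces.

4 5 8 1 3 6 7 2 9

For each element, apply ρ then π: 1 → 1 → 4; 2 → 6 → 5; 3 → 3 → 8; 4 → 8 → 1; 5 → 2 → 3; 6 → 9 → 6; 7 → 7 → 7; 8 → 5 → 2; 9 → 4 → 9.
So π ∘ ρ in one-line form is 4 5 8 1 3 6 7 2 9.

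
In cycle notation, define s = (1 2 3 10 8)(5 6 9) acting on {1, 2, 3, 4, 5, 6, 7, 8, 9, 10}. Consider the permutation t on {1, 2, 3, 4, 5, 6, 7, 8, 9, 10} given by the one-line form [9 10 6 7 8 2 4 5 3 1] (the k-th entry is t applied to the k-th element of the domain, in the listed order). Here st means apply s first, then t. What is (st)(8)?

9

First apply s: s(8) = 1, then t(1) = 9. Thus (st)(8) = 9.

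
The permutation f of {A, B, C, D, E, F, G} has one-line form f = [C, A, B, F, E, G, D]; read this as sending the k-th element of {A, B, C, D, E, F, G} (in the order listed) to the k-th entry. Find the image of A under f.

C

A is element number 1 of the domain, and entry number 1 of the one-line form is C, so f(A) = C.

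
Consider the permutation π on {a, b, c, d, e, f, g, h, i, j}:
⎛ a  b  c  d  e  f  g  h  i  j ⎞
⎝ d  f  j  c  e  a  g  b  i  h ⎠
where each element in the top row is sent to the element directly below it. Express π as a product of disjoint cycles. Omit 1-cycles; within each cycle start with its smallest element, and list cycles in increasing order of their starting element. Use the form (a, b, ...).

(a, d, c, j, h, b, f)

From a: a → d → c → j → h → b → f → a, closing the cycle (a, d, c, j, h, b, f).
Repeating from the next unused element and collecting all non-trivial cycles gives (a, d, c, j, h, b, f).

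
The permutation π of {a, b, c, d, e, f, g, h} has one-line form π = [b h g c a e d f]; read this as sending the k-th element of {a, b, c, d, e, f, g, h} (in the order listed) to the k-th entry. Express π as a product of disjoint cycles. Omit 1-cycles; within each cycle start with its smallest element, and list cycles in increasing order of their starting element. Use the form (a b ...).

Start at a and follow images: a → b → h → f → e → a, giving the cycle (a b h f e).
Repeating from the next unused element and collecting all non-trivial cycles gives (a b h f e)(c g d).

(a b h f e)(c g d)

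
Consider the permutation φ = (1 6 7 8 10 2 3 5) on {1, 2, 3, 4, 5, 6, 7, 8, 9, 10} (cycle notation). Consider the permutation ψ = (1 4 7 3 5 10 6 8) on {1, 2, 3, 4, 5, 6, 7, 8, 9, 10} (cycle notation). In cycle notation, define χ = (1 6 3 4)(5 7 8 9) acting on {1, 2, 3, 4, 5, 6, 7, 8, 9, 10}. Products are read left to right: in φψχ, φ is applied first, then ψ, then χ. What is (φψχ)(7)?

6

(φψχ)(7) = χ(ψ(φ(7))). φ(7) = 8, then ψ(8) = 1, then χ(1) = 6, so the result is 6.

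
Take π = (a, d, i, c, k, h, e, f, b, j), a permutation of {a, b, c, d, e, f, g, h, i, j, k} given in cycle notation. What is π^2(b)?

b lies in the 10-cycle (a, d, i, c, k, h, e, f, b, j).
Stepping 2 places around the cycle: b → j → a.

a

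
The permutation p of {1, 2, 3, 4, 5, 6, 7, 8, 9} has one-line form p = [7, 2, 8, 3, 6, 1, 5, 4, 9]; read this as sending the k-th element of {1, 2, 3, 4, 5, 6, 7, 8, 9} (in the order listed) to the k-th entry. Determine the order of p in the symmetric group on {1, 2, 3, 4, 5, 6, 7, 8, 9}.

12

The disjoint-cycle form of p has cycle lengths 4, 3, 1, 1.
The order is lcm(4, 3) = 12.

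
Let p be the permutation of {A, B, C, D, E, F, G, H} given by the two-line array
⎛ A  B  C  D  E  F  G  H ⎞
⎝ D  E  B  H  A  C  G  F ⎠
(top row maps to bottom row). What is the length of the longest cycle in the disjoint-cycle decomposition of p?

Decomposing into disjoint cycles gives (A, D, H, F, C, B, E); the longest has length 7.

7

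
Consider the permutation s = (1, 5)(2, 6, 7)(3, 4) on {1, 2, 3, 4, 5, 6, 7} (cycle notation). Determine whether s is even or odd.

even

The cycle lengths are 3, 2, 2.
A cycle is odd iff its length is even; s has 2 even-length cycles, so sgn(s) = (−1)^2 and s is even.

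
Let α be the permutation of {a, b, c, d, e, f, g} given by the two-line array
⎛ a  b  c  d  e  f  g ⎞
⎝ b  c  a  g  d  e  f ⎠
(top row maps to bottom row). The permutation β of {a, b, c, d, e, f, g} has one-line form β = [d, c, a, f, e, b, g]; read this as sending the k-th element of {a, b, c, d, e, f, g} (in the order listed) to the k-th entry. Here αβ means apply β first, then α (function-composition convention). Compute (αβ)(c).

(αβ)(c) = α(β(c)). β(c) = a, then α(a) = b. So (αβ)(c) = b.

b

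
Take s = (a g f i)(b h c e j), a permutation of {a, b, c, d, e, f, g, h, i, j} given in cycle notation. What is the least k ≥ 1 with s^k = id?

20

The cycle type of s is (5, 4, 1).
Since disjoint cycles commute, ord(s) = lcm(5, 4) = 20.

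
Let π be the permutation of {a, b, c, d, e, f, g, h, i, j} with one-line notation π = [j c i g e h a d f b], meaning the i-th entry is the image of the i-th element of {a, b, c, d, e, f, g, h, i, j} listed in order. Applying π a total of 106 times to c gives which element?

Tracing c → i → … returns to c after 9 steps, so c lies in a 9-cycle (a j b c i f h d g).
On a 9-cycle, π^9 is the identity, so π^106 = π^7 there (106 ≡ 7 mod 9).
Advancing 7 steps from c: c → i → f → h → d → g → a → j.

j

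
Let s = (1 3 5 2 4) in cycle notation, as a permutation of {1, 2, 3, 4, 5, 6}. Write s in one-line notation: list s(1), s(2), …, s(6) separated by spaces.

3 4 5 1 2 6

Each element maps to the next entry in its cycle (wrapping to the front): 1↦3, 2↦4, 3↦5, 4↦1, 5↦2, 6↦6.
Listing these in domain order gives 3 4 5 1 2 6.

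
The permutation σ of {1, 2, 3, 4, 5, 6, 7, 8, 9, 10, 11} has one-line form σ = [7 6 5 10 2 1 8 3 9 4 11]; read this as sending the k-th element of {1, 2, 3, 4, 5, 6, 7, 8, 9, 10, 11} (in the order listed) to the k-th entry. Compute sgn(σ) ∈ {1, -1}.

In disjoint-cycle form the cycle lengths are 7, 2, 1, 1.
A cycle of length ℓ contributes ℓ−1 transpositions, so σ is a product of 6 + 1 = 7 transpositions — odd.

-1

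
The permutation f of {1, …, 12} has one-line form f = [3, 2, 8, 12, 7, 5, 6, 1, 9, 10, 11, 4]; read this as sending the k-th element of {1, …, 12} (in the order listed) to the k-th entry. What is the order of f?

6

Writing f as disjoint cycles, the cycle lengths are 3, 3, 2, 1, 1, 1, 1.
Since disjoint cycles commute, ord(f) = lcm(3, 3, 2) = 6.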